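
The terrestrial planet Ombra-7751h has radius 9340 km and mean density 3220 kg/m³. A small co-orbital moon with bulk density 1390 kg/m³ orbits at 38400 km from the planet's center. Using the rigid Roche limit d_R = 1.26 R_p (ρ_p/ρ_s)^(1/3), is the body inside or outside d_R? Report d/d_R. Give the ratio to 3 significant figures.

outside; d/d_R ≈ 2.47

d_R = 1.26 × (9340 km) × (3220/1390)^(1/3) = 15570 km
d/d_R = (38400) / (15570) = 2.47
Since d/d_R > 1, the body is outside the Roche limit.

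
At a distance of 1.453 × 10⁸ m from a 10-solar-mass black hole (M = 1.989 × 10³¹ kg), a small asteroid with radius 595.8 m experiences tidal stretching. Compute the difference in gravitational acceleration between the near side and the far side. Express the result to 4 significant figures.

1.031 m/s²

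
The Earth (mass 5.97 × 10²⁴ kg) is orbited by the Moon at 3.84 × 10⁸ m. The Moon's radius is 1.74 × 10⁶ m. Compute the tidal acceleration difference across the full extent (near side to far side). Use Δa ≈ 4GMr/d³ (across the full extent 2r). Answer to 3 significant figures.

4.90 × 10⁻⁵ m/s²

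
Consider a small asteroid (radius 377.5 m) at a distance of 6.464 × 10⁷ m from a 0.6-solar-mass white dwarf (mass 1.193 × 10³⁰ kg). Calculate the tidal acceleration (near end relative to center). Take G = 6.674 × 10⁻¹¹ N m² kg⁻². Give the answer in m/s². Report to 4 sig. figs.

Δg = 2GMr/d³
   = 2 × (6.674 × 10⁻¹¹) × (1.193 × 10³⁰) × (377.5) / (6.464 × 10⁷)³
   = 2.226 × 10⁻¹ m/s²

2.226 × 10⁻¹ m/s²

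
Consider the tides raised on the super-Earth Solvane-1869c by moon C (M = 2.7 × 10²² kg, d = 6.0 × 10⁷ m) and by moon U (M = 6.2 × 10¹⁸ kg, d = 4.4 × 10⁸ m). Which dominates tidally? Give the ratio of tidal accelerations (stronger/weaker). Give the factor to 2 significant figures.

Tidal acceleration ∝ M/d³, so compare M/d³ for each.
Moon C: (2.7 × 10²²) / (6.0 × 10⁷)³ = 1.250 × 10⁻¹
Moon U: (6.2 × 10¹⁸) / (4.4 × 10⁸)³ = 7.278 × 10⁻⁸
Ratio (larger/smaller) = 1.7 × 10⁶

Moon C, by a factor of ≈ 1.7 × 10⁶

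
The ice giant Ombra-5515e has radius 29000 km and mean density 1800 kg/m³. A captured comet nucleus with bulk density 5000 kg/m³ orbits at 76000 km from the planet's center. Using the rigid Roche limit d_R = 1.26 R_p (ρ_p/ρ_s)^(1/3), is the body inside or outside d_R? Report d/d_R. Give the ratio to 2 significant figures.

d_R = 1.26 × (29000 km) × (1800/5000)^(1/3) = 25990 km
d/d_R = (76000) / (25990) = 2.9
Since d/d_R > 1, the body is outside the Roche limit.

outside; d/d_R ≈ 2.9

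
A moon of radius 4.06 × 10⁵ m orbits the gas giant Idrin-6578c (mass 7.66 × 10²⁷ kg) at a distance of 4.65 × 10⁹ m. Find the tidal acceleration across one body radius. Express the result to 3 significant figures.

Δg = 2GMr/d³
   = 2 × (6.674 × 10⁻¹¹) × (7.66 × 10²⁷) × (4.06 × 10⁵) / (4.65 × 10⁹)³
   = 4.13 × 10⁻⁶ m/s²

4.13 × 10⁻⁶ m/s²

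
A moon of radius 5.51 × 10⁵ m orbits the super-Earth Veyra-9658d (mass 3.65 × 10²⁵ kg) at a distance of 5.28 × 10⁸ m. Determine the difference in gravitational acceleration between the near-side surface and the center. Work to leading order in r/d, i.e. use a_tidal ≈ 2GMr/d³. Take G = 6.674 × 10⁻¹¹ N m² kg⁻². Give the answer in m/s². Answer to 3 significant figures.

The tidal stretch is the gradient of GM/d² times the body's extent r, hence the 1/d³ dependence.
a_tidal = 2GMr/d³
        = 2 × (6.674 × 10⁻¹¹) × (3.65 × 10²⁵) × (5.51 × 10⁵) / (5.28 × 10⁸)³
        = 1.82 × 10⁻⁵ m/s²

1.82 × 10⁻⁵ m/s²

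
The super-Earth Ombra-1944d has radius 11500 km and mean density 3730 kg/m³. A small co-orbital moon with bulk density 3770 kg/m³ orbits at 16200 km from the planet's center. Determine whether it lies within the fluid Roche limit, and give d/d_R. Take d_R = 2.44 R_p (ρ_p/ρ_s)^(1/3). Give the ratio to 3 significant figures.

d_R = 2.44 × (11500 km) × (3730/3770)^(1/3) = 27960 km
d/d_R = (16200) / (27960) = 0.579
Since d/d_R < 1, the body is inside the Roche limit.

inside; d/d_R ≈ 0.579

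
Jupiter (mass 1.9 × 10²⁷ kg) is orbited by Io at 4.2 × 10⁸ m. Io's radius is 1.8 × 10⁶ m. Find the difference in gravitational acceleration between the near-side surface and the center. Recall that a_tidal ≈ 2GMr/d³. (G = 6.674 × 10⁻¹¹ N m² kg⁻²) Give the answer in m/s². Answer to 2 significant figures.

Δg = 2GMr/d³
   = 2 × (6.674 × 10⁻¹¹) × (1.9 × 10²⁷) × (1.8 × 10⁶) / (4.2 × 10⁸)³
   = 6.2 × 10⁻³ m/s²

6.2 × 10⁻³ m/s²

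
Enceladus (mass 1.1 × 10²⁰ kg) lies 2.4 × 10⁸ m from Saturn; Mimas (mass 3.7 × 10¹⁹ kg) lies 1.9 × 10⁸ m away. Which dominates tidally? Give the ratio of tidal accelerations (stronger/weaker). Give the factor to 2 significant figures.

Enceladus, by a factor of ≈ 1.5

Tidal stretch scales as M/d³; compute that for each body.
Enceladus: (1.1 × 10²⁰) / (2.4 × 10⁸)³ = 7.957 × 10⁻⁶
Mimas: (3.7 × 10¹⁹) / (1.9 × 10⁸)³ = 5.394 × 10⁻⁶
Ratio (larger/smaller) = 1.5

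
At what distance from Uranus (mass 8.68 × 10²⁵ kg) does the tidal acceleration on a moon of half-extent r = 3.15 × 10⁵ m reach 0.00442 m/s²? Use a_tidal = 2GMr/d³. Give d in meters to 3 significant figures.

9.38 × 10⁷ m

2GMr/d³ = a_tidal  ⇒  d = (2GMr / a_tidal)^(1/3)
d = (2 × 6.674×10⁻¹¹ × (8.68 × 10²⁵) × (3.15 × 10⁵) / (0.00442))^(1/3)
  = 9.38 × 10⁷ m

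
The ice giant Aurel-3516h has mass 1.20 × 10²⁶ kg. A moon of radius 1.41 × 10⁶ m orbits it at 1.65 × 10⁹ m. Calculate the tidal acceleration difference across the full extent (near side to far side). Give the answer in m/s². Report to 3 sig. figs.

1.01 × 10⁻⁵ m/s²

a_tidal = 4GMr/d³
        = 4 × (6.674 × 10⁻¹¹) × (1.20 × 10²⁶) × (1.41 × 10⁶) / (1.65 × 10⁹)³
        = 1.01 × 10⁻⁵ m/s²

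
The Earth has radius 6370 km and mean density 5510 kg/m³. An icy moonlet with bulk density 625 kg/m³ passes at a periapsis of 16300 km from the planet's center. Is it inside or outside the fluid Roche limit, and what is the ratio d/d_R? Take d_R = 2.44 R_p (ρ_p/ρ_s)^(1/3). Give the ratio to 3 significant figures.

d_R = 2.44 × (6370 km) × (5510/625)^(1/3) = 32110 km
d/d_R = (16300) / (32110) = 0.508
Since d/d_R < 1, the body is inside the Roche limit.

inside; d/d_R ≈ 0.508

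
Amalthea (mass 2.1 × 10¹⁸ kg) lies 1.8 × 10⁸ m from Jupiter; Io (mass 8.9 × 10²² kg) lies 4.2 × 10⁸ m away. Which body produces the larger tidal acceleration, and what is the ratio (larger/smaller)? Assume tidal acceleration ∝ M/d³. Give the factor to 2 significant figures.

Io, by a factor of ≈ 3300

Compare M/d³ for the two perturbers:
Amalthea: (2.1 × 10¹⁸) / (1.8 × 10⁸)³ = 3.601 × 10⁻⁷
Io: (8.9 × 10²²) / (4.2 × 10⁸)³ = 1.201 × 10⁻³
Ratio (larger/smaller) = 3300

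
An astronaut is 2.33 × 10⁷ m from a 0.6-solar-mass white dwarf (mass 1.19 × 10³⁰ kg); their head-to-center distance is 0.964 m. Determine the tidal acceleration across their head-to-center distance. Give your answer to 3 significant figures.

1.21 × 10⁻² m/s²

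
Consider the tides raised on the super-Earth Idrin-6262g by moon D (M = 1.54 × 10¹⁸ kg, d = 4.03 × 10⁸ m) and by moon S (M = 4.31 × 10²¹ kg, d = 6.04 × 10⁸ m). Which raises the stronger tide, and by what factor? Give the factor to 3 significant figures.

Moon S, by a factor of ≈ 831

Tidal stretch scales as M/d³; compute that for each body.
Moon D: (1.54 × 10¹⁸) / (4.03 × 10⁸)³ = 2.353 × 10⁻⁸
Moon S: (4.31 × 10²¹) / (6.04 × 10⁸)³ = 1.956 × 10⁻⁵
Ratio (larger/smaller) = 831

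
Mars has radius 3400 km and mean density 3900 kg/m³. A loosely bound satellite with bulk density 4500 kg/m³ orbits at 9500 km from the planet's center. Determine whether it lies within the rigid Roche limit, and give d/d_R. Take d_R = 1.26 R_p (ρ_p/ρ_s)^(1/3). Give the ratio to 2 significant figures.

d_R = 1.26 × (3400 km) × (3900/4500)^(1/3) = 4084 km
d/d_R = (9500) / (4084) = 2.3
Since d/d_R > 1, the body is outside the Roche limit.

outside; d/d_R ≈ 2.3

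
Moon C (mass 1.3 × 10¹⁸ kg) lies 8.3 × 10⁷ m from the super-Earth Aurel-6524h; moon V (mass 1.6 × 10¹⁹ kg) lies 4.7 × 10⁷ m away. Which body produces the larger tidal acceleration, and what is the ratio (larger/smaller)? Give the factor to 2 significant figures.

The tide-raising term goes as M/d³ (the gradient of a 1/d² field).
Moon C: (1.3 × 10¹⁸) / (8.3 × 10⁷)³ = 2.274 × 10⁻⁶
Moon V: (1.6 × 10¹⁹) / (4.7 × 10⁷)³ = 1.541 × 10⁻⁴
Ratio (larger/smaller) = 68

Moon V, by a factor of ≈ 68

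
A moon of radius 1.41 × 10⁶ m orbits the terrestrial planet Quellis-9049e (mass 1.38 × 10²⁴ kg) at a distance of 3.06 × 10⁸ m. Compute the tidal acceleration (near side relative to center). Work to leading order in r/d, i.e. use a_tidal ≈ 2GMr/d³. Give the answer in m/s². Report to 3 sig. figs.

9.06 × 10⁻⁶ m/s²

Δa = 2GMr/d³
   = 2 × (6.674 × 10⁻¹¹) × (1.38 × 10²⁴) × (1.41 × 10⁶) / (3.06 × 10⁸)³
   = 9.06 × 10⁻⁶ m/s²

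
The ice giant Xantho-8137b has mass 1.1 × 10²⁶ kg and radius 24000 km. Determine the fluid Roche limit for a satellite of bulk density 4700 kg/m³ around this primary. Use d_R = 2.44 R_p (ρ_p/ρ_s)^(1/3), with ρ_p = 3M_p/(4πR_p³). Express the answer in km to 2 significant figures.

ρ_p = 3M_p/(4πR_p³) = 3 × (1.1 × 10²⁶) / (4π × (2.4 × 10⁷ m)³) = 1900 kg/m³
d_R = 2.44 × 24000 km × (1900/4700)^(1/3)
    = 43000 km

43000 km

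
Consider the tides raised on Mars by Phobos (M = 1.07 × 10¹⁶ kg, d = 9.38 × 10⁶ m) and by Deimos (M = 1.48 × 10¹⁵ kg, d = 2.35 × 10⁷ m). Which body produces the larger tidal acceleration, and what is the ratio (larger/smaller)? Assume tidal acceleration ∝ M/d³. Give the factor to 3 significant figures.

Phobos, by a factor of ≈ 114

Compare M/d³ for the two perturbers:
Phobos: (1.07 × 10¹⁶) / (9.38 × 10⁶)³ = 1.297 × 10⁻⁵
Deimos: (1.48 × 10¹⁵) / (2.35 × 10⁷)³ = 1.140 × 10⁻⁷
Ratio (larger/smaller) = 114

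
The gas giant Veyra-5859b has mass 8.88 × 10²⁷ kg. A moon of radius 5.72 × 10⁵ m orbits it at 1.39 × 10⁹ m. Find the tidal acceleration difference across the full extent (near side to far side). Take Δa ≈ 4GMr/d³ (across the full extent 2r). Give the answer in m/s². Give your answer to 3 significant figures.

5.05 × 10⁻⁴ m/s²

Δa = 4GMr/d³
   = 4 × (6.674 × 10⁻¹¹) × (8.88 × 10²⁷) × (5.72 × 10⁵) / (1.39 × 10⁹)³
   = 5.05 × 10⁻⁴ m/s²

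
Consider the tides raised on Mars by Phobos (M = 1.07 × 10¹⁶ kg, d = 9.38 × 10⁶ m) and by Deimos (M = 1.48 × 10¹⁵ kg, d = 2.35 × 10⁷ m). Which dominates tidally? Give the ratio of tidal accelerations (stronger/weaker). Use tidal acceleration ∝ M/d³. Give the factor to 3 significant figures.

Tidal stretch scales as M/d³; compute that for each body.
Phobos: (1.07 × 10¹⁶) / (9.38 × 10⁶)³ = 1.297 × 10⁻⁵
Deimos: (1.48 × 10¹⁵) / (2.35 × 10⁷)³ = 1.140 × 10⁻⁷
Ratio (larger/smaller) = 114

Phobos, by a factor of ≈ 114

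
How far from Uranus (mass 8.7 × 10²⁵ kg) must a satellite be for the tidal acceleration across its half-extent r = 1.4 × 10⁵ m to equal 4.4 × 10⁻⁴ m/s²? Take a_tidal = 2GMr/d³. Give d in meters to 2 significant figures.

1.5 × 10⁸ m

2GMr/d³ = a_tidal  ⇒  d = (2GMr / a_tidal)^(1/3)
d = (2 × 6.674×10⁻¹¹ × (8.7 × 10²⁵) × (1.4 × 10⁵) / (4.4 × 10⁻⁴))^(1/3)
  = 1.5 × 10⁸ m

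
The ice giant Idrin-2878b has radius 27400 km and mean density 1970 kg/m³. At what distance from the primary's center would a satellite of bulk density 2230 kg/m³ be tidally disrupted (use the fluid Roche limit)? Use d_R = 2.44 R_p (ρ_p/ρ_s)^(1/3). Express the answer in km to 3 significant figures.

64100 km

d_R = 2.44 × 27400 km × (1970/2230)^(1/3)
    = 64100 km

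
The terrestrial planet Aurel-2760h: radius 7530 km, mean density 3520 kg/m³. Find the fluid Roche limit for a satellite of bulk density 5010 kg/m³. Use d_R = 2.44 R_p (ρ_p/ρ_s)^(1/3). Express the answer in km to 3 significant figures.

d_R = 2.44 × 7530 km × (3520/5010)^(1/3)
    = 16300 km

16300 km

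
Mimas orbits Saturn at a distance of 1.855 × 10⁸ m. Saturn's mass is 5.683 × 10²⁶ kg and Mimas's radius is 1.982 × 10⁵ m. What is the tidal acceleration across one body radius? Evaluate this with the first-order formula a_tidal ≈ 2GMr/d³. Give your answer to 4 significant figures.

2.355 × 10⁻³ m/s²

Differencing GM/(d−r)² and GM/d² to first order in r/d gives 2GMr/d³.
a_tidal = 2GMr/d³
        = 2 × (6.674 × 10⁻¹¹) × (5.683 × 10²⁶) × (1.982 × 10⁵) / (1.855 × 10⁸)³
        = 2.355 × 10⁻³ m/s²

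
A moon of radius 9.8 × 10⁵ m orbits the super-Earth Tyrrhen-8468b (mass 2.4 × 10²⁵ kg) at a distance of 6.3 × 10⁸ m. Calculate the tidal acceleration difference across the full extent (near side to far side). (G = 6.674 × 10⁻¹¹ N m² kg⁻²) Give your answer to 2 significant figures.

2.5 × 10⁻⁵ m/s²

Δg = 4GMr/d³
   = 4 × (6.674 × 10⁻¹¹) × (2.4 × 10²⁵) × (9.8 × 10⁵) / (6.3 × 10⁸)³
   = 2.5 × 10⁻⁵ m/s²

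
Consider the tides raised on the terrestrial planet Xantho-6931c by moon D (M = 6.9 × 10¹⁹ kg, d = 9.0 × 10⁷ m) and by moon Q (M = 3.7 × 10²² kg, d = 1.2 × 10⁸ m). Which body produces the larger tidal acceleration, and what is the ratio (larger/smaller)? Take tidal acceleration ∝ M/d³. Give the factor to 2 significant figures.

Moon Q, by a factor of ≈ 230

Tidal stretch scales as M/d³; compute that for each body.
Moon D: (6.9 × 10¹⁹) / (9.0 × 10⁷)³ = 9.465 × 10⁻⁵
Moon Q: (3.7 × 10²²) / (1.2 × 10⁸)³ = 2.141 × 10⁻²
Ratio (larger/smaller) = 230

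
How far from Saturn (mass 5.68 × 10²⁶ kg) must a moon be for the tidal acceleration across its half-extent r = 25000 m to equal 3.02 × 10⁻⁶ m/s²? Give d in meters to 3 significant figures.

2GMr/d³ = a_tidal  ⇒  d = (2GMr / a_tidal)^(1/3)
d = (2 × 6.674×10⁻¹¹ × (5.68 × 10²⁶) × (25000) / (3.02 × 10⁻⁶))^(1/3)
  = 8.56 × 10⁸ m

8.56 × 10⁸ m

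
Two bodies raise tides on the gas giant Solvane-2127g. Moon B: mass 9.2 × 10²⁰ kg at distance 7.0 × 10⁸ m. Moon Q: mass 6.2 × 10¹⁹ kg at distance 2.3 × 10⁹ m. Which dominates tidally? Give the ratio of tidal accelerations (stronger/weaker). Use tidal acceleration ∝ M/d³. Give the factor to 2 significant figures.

Moon B, by a factor of ≈ 530

Tidal stretch scales as M/d³; compute that for each body.
Moon B: (9.2 × 10²⁰) / (7.0 × 10⁸)³ = 2.682 × 10⁻⁶
Moon Q: (6.2 × 10¹⁹) / (2.3 × 10⁹)³ = 5.096 × 10⁻⁹
Ratio (larger/smaller) = 530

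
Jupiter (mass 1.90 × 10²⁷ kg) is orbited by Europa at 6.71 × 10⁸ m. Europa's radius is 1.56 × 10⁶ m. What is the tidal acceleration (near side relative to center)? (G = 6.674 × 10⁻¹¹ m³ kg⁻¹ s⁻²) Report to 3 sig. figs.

1.31 × 10⁻³ m/s²

Δa = 2GMr/d³
   = 2 × (6.674 × 10⁻¹¹) × (1.90 × 10²⁷) × (1.56 × 10⁶) / (6.71 × 10⁸)³
   = 1.31 × 10⁻³ m/s²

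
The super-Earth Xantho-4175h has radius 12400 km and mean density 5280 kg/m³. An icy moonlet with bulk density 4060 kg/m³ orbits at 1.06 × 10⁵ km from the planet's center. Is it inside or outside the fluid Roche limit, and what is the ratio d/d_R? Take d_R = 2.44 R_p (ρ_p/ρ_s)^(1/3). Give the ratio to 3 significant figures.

d_R = 2.44 × (12400 km) × (5280/4060)^(1/3) = 33030 km
d/d_R = (1.06 × 10⁵) / (33030) = 3.21
Since d/d_R > 1, the body is outside the Roche limit.

outside; d/d_R ≈ 3.21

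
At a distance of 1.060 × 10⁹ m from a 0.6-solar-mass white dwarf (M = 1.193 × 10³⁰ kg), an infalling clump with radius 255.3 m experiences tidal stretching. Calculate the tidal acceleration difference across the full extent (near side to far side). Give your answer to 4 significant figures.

a_tidal = 4GMr/d³
        = 4 × (6.674 × 10⁻¹¹) × (1.193 × 10³⁰) × (255.3) / (1.060 × 10⁹)³
        = 6.827 × 10⁻⁵ m/s²

6.827 × 10⁻⁵ m/s²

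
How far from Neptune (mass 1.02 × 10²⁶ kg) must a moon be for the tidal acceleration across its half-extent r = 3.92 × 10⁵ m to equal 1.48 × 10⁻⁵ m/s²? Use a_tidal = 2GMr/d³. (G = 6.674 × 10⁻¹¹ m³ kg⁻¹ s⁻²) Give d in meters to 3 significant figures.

7.12 × 10⁸ m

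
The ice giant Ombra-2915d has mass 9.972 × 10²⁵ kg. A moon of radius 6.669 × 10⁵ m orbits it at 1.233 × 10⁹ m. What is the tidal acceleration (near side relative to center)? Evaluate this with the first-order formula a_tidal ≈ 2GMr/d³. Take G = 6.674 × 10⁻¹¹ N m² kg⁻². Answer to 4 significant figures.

4.736 × 10⁻⁶ m/s²

a_tidal = 2GMr/d³
        = 2 × (6.674 × 10⁻¹¹) × (9.972 × 10²⁵) × (6.669 × 10⁵) / (1.233 × 10⁹)³
        = 4.736 × 10⁻⁶ m/s²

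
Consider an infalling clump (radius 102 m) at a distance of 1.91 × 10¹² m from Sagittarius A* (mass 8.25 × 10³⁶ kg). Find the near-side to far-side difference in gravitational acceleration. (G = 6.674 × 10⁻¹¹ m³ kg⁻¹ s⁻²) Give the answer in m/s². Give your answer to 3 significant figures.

Δg = 4GMr/d³
   = 4 × (6.674 × 10⁻¹¹) × (8.25 × 10³⁶) × (102) / (1.91 × 10¹²)³
   = 3.22 × 10⁻⁸ m/s²

3.22 × 10⁻⁸ m/s²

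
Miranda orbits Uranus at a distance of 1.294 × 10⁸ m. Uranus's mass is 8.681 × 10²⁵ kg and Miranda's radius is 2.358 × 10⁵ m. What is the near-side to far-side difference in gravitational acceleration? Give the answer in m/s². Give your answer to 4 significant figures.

Δa = 4GMr/d³
   = 4 × (6.674 × 10⁻¹¹) × (8.681 × 10²⁵) × (2.358 × 10⁵) / (1.294 × 10⁸)³
   = 2.522 × 10⁻³ m/s²

2.522 × 10⁻³ m/s²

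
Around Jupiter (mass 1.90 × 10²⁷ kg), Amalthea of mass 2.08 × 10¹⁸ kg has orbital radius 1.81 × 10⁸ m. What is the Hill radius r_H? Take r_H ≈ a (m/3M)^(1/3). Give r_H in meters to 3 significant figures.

1.29 × 10⁵ m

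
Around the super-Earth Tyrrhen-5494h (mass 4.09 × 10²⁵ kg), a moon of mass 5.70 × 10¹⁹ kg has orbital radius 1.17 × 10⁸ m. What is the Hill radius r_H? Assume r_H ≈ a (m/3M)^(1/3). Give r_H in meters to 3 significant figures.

9.06 × 10⁵ m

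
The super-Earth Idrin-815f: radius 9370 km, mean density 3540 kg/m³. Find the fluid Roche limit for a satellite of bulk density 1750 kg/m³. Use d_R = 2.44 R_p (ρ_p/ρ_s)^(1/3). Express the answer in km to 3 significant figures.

d_R = 2.44 × 9370 km × (3540/1750)^(1/3)
    = 28900 km

28900 km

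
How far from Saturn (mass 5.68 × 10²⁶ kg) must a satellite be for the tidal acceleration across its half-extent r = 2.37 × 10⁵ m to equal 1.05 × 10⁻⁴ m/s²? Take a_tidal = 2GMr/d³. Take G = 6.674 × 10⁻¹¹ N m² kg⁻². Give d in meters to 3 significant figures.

2GMr/d³ = a_tidal  ⇒  d = (2GMr / a_tidal)^(1/3)
d = (2 × 6.674×10⁻¹¹ × (5.68 × 10²⁶) × (2.37 × 10⁵) / (1.05 × 10⁻⁴))^(1/3)
  = 5.55 × 10⁸ m

5.55 × 10⁸ m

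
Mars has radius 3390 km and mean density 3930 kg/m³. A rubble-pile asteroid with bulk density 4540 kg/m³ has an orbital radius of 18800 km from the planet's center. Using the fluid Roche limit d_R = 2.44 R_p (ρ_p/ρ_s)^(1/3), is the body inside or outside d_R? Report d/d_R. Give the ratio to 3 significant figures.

outside; d/d_R ≈ 2.38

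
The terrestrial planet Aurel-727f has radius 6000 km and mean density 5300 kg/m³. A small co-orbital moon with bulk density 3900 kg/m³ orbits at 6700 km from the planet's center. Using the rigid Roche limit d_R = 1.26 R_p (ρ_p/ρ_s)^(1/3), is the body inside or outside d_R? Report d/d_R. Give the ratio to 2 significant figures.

inside; d/d_R ≈ 0.80

d_R = 1.26 × (6000 km) × (5300/3900)^(1/3) = 8374 km
d/d_R = (6700) / (8374) = 0.80
Since d/d_R < 1, the body is inside the Roche limit.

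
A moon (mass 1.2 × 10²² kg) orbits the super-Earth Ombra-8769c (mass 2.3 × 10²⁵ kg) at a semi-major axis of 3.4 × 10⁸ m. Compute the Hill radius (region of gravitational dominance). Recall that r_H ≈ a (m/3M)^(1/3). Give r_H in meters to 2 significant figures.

r_H ≈ a (m/3M)^(1/3)
    = (3.4 × 10⁸) × (1.2 × 10²² / (3 × 2.3 × 10²⁵))^(1/3)
    = 1.9 × 10⁷ m

1.9 × 10⁷ m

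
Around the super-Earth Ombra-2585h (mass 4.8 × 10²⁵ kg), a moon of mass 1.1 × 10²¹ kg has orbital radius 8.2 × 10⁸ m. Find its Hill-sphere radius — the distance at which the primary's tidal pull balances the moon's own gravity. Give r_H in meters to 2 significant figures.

r_H ≈ a (m/3M)^(1/3)
    = (8.2 × 10⁸) × (1.1 × 10²¹ / (3 × 4.8 × 10²⁵))^(1/3)
    = 1.6 × 10⁷ m

1.6 × 10⁷ m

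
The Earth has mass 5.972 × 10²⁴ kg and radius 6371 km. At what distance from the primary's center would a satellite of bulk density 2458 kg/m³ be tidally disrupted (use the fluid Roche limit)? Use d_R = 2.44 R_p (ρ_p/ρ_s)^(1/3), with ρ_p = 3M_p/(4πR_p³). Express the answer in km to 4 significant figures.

ρ_p = 3M_p/(4πR_p³) = 3 × (5.972 × 10²⁴) / (4π × (6.371 × 10⁶ m)³) = 5513 kg/m³
d_R = 2.44 × 6371 km × (5513/2458)^(1/3)
    = 20350 km

20350 km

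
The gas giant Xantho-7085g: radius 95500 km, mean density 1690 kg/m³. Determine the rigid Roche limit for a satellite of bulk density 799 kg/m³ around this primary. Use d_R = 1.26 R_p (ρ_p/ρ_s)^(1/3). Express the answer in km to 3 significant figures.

d_R = 1.26 × 95500 km × (1690/799)^(1/3)
    = 1.54 × 10⁵ km

1.54 × 10⁵ km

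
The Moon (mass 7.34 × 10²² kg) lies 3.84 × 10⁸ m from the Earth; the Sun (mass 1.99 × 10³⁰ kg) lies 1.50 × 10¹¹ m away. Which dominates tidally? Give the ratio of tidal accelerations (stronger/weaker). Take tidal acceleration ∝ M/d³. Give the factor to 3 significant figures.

Tidal acceleration ∝ M/d³, so compare M/d³ for each.
The Moon: (7.34 × 10²²) / (3.84 × 10⁸)³ = 1.296 × 10⁻³
The Sun: (1.99 × 10³⁰) / (1.50 × 10¹¹)³ = 5.896 × 10⁻⁴
Ratio (larger/smaller) = 2.20

The Moon, by a factor of ≈ 2.20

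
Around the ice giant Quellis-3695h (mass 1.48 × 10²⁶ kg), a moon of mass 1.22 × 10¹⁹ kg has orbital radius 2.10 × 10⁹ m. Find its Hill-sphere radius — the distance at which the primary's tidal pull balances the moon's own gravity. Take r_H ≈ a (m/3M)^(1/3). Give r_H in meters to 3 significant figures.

6.34 × 10⁶ m

r_H ≈ a (m/3M)^(1/3)
    = (2.10 × 10⁹) × (1.22 × 10¹⁹ / (3 × 1.48 × 10²⁶))^(1/3)
    = 6.34 × 10⁶ m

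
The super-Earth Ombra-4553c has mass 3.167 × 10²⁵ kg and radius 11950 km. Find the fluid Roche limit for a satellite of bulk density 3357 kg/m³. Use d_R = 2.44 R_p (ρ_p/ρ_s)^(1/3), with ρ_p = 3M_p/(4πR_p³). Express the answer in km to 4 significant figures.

ρ_p = 3M_p/(4πR_p³) = 3 × (3.167 × 10²⁵) / (4π × (1.195 × 10⁷ m)³) = 4431 kg/m³
d_R = 2.44 × 11950 km × (4431/3357)^(1/3)
    = 31980 km

31980 km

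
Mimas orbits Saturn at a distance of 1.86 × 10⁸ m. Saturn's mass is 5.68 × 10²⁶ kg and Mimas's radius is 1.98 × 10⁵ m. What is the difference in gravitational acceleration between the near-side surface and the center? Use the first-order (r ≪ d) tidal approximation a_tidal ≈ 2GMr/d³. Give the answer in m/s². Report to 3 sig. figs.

2.33 × 10⁻³ m/s²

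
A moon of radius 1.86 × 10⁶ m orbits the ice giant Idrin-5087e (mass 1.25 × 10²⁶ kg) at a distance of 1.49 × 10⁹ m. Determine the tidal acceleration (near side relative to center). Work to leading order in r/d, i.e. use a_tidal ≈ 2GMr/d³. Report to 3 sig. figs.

9.38 × 10⁻⁶ m/s²

Δg = 2GMr/d³
   = 2 × (6.674 × 10⁻¹¹) × (1.25 × 10²⁶) × (1.86 × 10⁶) / (1.49 × 10⁹)³
   = 9.38 × 10⁻⁶ m/s²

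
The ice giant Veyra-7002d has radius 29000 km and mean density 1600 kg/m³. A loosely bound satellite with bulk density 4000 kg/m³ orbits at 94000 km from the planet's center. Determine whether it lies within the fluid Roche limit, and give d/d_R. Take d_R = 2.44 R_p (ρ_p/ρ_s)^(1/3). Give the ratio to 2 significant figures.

d_R = 2.44 × (29000 km) × (1600/4000)^(1/3) = 52140 km
d/d_R = (94000) / (52140) = 1.8
Since d/d_R > 1, the body is outside the Roche limit.

outside; d/d_R ≈ 1.8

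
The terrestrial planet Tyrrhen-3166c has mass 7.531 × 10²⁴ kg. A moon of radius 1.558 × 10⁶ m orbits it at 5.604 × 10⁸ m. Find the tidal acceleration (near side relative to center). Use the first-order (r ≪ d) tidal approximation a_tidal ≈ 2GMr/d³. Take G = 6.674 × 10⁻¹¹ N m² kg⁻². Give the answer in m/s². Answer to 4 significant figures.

8.899 × 10⁻⁶ m/s²

Δa = 2GMr/d³
   = 2 × (6.674 × 10⁻¹¹) × (7.531 × 10²⁴) × (1.558 × 10⁶) / (5.604 × 10⁸)³
   = 8.899 × 10⁻⁶ m/s²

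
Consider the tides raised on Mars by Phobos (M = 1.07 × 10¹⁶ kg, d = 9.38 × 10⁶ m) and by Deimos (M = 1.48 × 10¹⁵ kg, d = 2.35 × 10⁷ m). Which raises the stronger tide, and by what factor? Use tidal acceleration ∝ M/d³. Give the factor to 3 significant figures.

Phobos, by a factor of ≈ 114

Tidal acceleration ∝ M/d³, so compare M/d³ for each.
Phobos: (1.07 × 10¹⁶) / (9.38 × 10⁶)³ = 1.297 × 10⁻⁵
Deimos: (1.48 × 10¹⁵) / (2.35 × 10⁷)³ = 1.140 × 10⁻⁷
Ratio (larger/smaller) = 114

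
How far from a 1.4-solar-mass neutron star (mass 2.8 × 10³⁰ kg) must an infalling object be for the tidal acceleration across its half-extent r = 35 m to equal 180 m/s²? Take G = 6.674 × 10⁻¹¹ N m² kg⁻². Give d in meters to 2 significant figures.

4.2 × 10⁶ m

2GMr/d³ = a_tidal  ⇒  d = (2GMr / a_tidal)^(1/3)
d = (2 × 6.674×10⁻¹¹ × (2.8 × 10³⁰) × (35) / (180))^(1/3)
  = 4.2 × 10⁶ m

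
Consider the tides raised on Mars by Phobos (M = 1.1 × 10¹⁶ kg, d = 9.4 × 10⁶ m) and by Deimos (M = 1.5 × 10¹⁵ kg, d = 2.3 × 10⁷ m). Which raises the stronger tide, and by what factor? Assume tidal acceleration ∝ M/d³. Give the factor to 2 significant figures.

Tidal stretch scales as M/d³; compute that for each body.
Phobos: (1.1 × 10¹⁶) / (9.4 × 10⁶)³ = 1.324 × 10⁻⁵
Deimos: (1.5 × 10¹⁵) / (2.3 × 10⁷)³ = 1.233 × 10⁻⁷
Ratio (larger/smaller) = 110

Phobos, by a factor of ≈ 110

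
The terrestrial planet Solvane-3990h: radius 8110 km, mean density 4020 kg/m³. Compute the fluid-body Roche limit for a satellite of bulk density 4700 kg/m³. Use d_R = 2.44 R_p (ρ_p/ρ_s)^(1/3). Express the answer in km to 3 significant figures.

18800 km

d_R = 2.44 × 8110 km × (4020/4700)^(1/3)
    = 18800 km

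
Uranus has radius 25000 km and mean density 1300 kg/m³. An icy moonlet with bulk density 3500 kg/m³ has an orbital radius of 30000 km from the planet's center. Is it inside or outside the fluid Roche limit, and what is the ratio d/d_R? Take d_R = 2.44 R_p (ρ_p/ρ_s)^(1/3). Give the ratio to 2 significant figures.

inside; d/d_R ≈ 0.68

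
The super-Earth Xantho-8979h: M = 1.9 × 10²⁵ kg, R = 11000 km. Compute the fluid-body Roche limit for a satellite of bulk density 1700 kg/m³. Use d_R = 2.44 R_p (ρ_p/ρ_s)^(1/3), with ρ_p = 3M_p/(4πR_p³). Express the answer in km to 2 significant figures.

ρ_p = 3M_p/(4πR_p³) = 3 × (1.9 × 10²⁵) / (4π × (1.1 × 10⁷ m)³) = 3400 kg/m³
d_R = 2.44 × 11000 km × (3400/1700)^(1/3)
    = 34000 km

34000 km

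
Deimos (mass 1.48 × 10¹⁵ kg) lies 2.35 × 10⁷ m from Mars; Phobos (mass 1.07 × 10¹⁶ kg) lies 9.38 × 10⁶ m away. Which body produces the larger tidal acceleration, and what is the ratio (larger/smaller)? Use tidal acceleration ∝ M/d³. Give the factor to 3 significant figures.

The tide-raising term goes as M/d³ (the gradient of a 1/d² field).
Deimos: (1.48 × 10¹⁵) / (2.35 × 10⁷)³ = 1.140 × 10⁻⁷
Phobos: (1.07 × 10¹⁶) / (9.38 × 10⁶)³ = 1.297 × 10⁻⁵
Ratio (larger/smaller) = 114

Phobos, by a factor of ≈ 114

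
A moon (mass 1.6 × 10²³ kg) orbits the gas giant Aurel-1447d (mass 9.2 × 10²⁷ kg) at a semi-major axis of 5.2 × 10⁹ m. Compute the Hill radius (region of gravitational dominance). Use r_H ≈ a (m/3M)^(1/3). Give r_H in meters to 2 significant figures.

r_H ≈ a (m/3M)^(1/3)
    = (5.2 × 10⁹) × (1.6 × 10²³ / (3 × 9.2 × 10²⁷))^(1/3)
    = 9.3 × 10⁷ m

9.3 × 10⁷ m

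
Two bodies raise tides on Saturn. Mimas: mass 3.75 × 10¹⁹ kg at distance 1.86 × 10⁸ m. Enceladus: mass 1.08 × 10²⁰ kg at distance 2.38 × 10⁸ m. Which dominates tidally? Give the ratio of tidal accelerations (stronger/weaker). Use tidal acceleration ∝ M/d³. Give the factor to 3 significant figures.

Enceladus, by a factor of ≈ 1.37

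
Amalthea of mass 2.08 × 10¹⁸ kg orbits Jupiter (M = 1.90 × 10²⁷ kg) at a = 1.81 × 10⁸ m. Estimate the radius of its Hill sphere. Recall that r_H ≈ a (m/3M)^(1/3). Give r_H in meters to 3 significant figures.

r_H ≈ a (m/3M)^(1/3)
    = (1.81 × 10⁸) × (2.08 × 10¹⁸ / (3 × 1.90 × 10²⁷))^(1/3)
    = 1.29 × 10⁵ m

1.29 × 10⁵ m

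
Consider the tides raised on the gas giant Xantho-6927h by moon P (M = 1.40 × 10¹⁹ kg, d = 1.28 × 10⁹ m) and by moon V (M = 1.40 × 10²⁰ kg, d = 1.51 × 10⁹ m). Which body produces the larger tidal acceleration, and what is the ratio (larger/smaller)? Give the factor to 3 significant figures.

Moon V, by a factor of ≈ 6.09

Compare M/d³ for the two perturbers:
Moon P: (1.40 × 10¹⁹) / (1.28 × 10⁹)³ = 6.676 × 10⁻⁹
Moon V: (1.40 × 10²⁰) / (1.51 × 10⁹)³ = 4.066 × 10⁻⁸
Ratio (larger/smaller) = 6.09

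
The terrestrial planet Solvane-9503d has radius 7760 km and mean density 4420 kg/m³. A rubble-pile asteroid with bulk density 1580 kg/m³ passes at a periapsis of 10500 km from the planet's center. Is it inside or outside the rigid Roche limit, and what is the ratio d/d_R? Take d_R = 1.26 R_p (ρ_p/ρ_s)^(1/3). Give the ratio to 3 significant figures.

d_R = 1.26 × (7760 km) × (4420/1580)^(1/3) = 13780 km
d/d_R = (10500) / (13780) = 0.762
Since d/d_R < 1, the body is inside the Roche limit.

inside; d/d_R ≈ 0.762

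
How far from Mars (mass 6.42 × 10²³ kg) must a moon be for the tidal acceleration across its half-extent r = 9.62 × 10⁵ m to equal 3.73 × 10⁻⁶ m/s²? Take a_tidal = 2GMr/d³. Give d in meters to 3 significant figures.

2GMr/d³ = a_tidal  ⇒  d = (2GMr / a_tidal)^(1/3)
d = (2 × 6.674×10⁻¹¹ × (6.42 × 10²³) × (9.62 × 10⁵) / (3.73 × 10⁻⁶))^(1/3)
  = 2.81 × 10⁸ m

2.81 × 10⁸ m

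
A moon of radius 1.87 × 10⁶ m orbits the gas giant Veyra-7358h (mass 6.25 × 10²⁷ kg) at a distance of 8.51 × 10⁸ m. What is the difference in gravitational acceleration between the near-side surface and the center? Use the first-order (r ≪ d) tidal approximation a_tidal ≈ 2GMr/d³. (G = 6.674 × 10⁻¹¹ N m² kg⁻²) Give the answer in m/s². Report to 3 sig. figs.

2.53 × 10⁻³ m/s²

Δa = 2GMr/d³
   = 2 × (6.674 × 10⁻¹¹) × (6.25 × 10²⁷) × (1.87 × 10⁶) / (8.51 × 10⁸)³
   = 2.53 × 10⁻³ m/s²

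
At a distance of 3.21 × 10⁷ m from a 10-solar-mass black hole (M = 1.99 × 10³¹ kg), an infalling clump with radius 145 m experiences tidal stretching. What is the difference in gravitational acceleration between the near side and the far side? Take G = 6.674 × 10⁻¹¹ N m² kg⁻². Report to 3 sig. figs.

2.33 × 10¹ m/s²

a_tidal = 4GMr/d³
        = 4 × (6.674 × 10⁻¹¹) × (1.99 × 10³¹) × (145) / (3.21 × 10⁷)³
        = 2.33 × 10¹ m/s²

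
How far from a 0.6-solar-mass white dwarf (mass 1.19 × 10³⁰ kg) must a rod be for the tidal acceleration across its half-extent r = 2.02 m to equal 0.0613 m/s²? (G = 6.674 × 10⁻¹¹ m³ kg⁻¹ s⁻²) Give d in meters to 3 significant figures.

2GMr/d³ = a_tidal  ⇒  d = (2GMr / a_tidal)^(1/3)
d = (2 × 6.674×10⁻¹¹ × (1.19 × 10³⁰) × (2.02) / (0.0613))^(1/3)
  = 1.74 × 10⁷ m

1.74 × 10⁷ m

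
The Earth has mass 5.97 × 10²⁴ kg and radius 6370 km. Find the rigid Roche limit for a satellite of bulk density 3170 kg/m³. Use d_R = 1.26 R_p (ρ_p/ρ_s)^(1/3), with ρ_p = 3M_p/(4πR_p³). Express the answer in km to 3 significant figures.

9650 km

ρ_p = 3M_p/(4πR_p³) = 3 × (5.97 × 10²⁴) / (4π × (6.37 × 10⁶ m)³) = 5510 kg/m³
d_R = 1.26 × 6370 km × (5510/3170)^(1/3)
    = 9650 km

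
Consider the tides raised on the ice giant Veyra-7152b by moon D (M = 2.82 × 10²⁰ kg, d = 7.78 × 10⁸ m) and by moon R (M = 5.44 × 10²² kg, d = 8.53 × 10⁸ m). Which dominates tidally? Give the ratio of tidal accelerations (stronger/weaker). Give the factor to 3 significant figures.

Moon R, by a factor of ≈ 146

Tidal stretch scales as M/d³; compute that for each body.
Moon D: (2.82 × 10²⁰) / (7.78 × 10⁸)³ = 5.988 × 10⁻⁷
Moon R: (5.44 × 10²²) / (8.53 × 10⁸)³ = 8.765 × 10⁻⁵
Ratio (larger/smaller) = 146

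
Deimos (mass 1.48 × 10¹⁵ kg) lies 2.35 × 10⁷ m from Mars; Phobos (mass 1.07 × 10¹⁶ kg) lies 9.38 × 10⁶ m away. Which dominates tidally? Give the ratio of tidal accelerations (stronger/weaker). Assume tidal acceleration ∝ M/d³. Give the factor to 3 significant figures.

Compare M/d³ for the two perturbers:
Deimos: (1.48 × 10¹⁵) / (2.35 × 10⁷)³ = 1.140 × 10⁻⁷
Phobos: (1.07 × 10¹⁶) / (9.38 × 10⁶)³ = 1.297 × 10⁻⁵
Ratio (larger/smaller) = 114

Phobos, by a factor of ≈ 114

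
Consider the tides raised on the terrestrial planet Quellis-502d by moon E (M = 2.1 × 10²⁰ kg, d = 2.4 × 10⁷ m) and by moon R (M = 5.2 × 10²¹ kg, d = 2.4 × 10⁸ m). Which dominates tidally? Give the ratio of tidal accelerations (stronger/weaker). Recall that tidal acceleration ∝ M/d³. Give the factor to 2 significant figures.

Moon E, by a factor of ≈ 40

Compare M/d³ for the two perturbers:
Moon E: (2.1 × 10²⁰) / (2.4 × 10⁷)³ = 1.519 × 10⁻²
Moon R: (5.2 × 10²¹) / (2.4 × 10⁸)³ = 3.762 × 10⁻⁴
Ratio (larger/smaller) = 40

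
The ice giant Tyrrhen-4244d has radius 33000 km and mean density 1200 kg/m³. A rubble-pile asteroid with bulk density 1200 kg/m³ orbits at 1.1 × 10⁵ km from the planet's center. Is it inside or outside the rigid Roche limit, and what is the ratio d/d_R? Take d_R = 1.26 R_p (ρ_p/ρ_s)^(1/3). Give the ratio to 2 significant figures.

d_R = 1.26 × (33000 km) × (1200/1200)^(1/3) = 41580 km
d/d_R = (1.1 × 10⁵) / (41580) = 2.6
Since d/d_R > 1, the body is outside the Roche limit.

outside; d/d_R ≈ 2.6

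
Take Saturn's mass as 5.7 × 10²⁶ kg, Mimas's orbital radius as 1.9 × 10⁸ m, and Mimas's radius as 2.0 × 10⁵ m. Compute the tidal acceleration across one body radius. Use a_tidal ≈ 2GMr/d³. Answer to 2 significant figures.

a_tidal = 2GMr/d³
        = 2 × (6.674 × 10⁻¹¹) × (5.7 × 10²⁶) × (2.0 × 10⁵) / (1.9 × 10⁸)³
        = 2.2 × 10⁻³ m/s²

2.2 × 10⁻³ m/s²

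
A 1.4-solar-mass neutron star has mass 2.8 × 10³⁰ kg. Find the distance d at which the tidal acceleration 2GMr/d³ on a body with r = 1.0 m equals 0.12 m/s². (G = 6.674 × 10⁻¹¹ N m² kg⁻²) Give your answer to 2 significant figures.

2GMr/d³ = a_tidal  ⇒  d = (2GMr / a_tidal)^(1/3)
d = (2 × 6.674×10⁻¹¹ × (2.8 × 10³⁰) × (1.0) / (0.12))^(1/3)
  = 1.5 × 10⁷ m

1.5 × 10⁷ m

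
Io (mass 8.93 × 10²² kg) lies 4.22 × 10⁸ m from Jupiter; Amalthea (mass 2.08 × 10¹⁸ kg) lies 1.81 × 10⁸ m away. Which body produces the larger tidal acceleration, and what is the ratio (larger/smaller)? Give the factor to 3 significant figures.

Tidal stretch scales as M/d³; compute that for each body.
Io: (8.93 × 10²²) / (4.22 × 10⁸)³ = 1.188 × 10⁻³
Amalthea: (2.08 × 10¹⁸) / (1.81 × 10⁸)³ = 3.508 × 10⁻⁷
Ratio (larger/smaller) = 3390

Io, by a factor of ≈ 3390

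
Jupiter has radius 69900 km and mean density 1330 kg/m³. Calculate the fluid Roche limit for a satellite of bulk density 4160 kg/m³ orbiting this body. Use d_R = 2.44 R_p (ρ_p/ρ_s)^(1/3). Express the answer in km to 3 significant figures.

d_R = 2.44 × 69900 km × (1330/4160)^(1/3)
    = 1.17 × 10⁵ km

1.17 × 10⁵ km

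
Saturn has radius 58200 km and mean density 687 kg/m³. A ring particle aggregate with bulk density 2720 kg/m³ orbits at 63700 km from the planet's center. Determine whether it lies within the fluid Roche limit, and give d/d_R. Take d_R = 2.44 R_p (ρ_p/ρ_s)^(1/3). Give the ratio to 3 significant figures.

inside; d/d_R ≈ 0.710

d_R = 2.44 × (58200 km) × (687/2720)^(1/3) = 89770 km
d/d_R = (63700) / (89770) = 0.710
Since d/d_R < 1, the body is inside the Roche limit.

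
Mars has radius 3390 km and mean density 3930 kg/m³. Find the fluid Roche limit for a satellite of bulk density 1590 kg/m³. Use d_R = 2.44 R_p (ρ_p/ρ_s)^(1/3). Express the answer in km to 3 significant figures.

d_R = 2.44 × 3390 km × (3930/1590)^(1/3)
    = 11200 km

11200 km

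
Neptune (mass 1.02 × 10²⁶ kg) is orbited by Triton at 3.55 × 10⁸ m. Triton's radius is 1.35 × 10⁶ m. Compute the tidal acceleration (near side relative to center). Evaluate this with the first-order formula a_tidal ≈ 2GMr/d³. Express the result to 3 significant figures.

Δa = 2GMr/d³
   = 2 × (6.674 × 10⁻¹¹) × (1.02 × 10²⁶) × (1.35 × 10⁶) / (3.55 × 10⁸)³
   = 4.11 × 10⁻⁴ m/s²

4.11 × 10⁻⁴ m/s²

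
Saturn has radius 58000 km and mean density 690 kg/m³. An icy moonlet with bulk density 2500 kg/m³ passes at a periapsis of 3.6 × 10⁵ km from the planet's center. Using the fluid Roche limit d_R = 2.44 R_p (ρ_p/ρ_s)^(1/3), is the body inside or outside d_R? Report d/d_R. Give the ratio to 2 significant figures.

outside; d/d_R ≈ 3.9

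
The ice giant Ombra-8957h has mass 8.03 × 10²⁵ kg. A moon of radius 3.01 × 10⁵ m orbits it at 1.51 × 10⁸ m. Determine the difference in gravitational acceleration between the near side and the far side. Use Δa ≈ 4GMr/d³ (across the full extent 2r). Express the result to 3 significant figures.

a_tidal = 4GMr/d³
        = 4 × (6.674 × 10⁻¹¹) × (8.03 × 10²⁵) × (3.01 × 10⁵) / (1.51 × 10⁸)³
        = 1.87 × 10⁻³ m/s²

1.87 × 10⁻³ m/s²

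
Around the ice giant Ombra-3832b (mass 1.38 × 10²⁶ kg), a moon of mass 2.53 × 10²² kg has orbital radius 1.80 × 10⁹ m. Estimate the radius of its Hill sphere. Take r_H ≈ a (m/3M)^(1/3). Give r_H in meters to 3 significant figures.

r_H ≈ a (m/3M)^(1/3)
    = (1.80 × 10⁹) × (2.53 × 10²² / (3 × 1.38 × 10²⁶))^(1/3)
    = 7.09 × 10⁷ m

7.09 × 10⁷ m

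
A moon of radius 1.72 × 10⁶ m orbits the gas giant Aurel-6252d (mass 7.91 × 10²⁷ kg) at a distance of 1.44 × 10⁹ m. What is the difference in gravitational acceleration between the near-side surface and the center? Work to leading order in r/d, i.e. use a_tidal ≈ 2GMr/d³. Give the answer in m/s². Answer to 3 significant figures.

a_tidal = 2GMr/d³
        = 2 × (6.674 × 10⁻¹¹) × (7.91 × 10²⁷) × (1.72 × 10⁶) / (1.44 × 10⁹)³
        = 6.08 × 10⁻⁴ m/s²

6.08 × 10⁻⁴ m/s²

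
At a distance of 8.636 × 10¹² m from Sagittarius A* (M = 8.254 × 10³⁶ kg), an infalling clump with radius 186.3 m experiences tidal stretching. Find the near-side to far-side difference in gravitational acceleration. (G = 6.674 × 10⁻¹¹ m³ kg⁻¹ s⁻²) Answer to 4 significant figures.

6.374 × 10⁻¹⁰ m/s²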